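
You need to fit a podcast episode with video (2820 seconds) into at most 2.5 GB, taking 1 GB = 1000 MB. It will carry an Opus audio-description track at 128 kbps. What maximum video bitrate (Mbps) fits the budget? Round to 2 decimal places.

6.96 Mbps

Budget: 2.5 GB = 20000.0 Mb.
Total bitrate budget: 20000.0 Mb / 2820 s = 7.092 Mbps.
Audio: 128 kbps = 0.128 Mbps.
Video: 7.092 − 0.128 = 6.964 Mbps.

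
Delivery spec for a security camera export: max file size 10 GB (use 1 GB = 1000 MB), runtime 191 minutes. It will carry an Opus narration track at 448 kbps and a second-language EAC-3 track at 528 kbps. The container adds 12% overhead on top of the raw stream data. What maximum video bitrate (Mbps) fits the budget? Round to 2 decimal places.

5.26 Mbps

Budget: 10 GB = 80000.0 Mb.
Stream payload after overhead: 80000.0 / 1.12 = 71428.6 Mb.
191 min = 11460 s
Total bitrate budget: 71428.6 Mb / 11460 s = 6.233 Mbps.
Audio total: 448 + 528 = 976 kbps = 0.976 Mbps.
Video: 6.233 − 0.976 = 5.257 Mbps.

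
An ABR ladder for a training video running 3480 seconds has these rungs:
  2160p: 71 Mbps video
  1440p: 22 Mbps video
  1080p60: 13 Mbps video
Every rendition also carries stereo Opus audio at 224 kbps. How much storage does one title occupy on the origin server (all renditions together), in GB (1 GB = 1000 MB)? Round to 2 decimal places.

Audio: 224 kbps = 0.224 Mbps.
Sum of rendition bitrates: (71+0.224) + (22+0.224) + (13+0.224) = 106.672 Mbps.
× 3480 s = 371,219 Mb = 46,402 MB = 46.40 GB.

46.40 GB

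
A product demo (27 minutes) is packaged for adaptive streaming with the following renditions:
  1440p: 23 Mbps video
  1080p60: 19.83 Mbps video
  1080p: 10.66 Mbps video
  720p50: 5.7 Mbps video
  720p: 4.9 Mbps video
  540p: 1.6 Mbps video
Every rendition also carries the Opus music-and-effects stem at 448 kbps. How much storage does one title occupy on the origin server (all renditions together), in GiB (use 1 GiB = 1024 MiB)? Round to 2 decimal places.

12.90 GiB

27 min = 1620 s
Audio: 448 kbps = 0.448 Mbps.
Sum of rendition bitrates: (23+0.448) + (19.83+0.448) + (10.66+0.448) + (5.7+0.448) + (4.9+0.448) + (1.6+0.448) = 68.378 Mbps.
× 1620 s = 110,772 Mb = 13,847 MB = 12.90 GiB.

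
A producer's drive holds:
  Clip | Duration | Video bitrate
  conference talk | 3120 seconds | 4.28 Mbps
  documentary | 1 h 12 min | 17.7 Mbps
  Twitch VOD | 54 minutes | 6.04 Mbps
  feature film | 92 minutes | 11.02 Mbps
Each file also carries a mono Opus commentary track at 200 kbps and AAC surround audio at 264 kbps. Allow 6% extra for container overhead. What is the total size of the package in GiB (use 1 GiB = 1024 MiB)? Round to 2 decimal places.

21.93 GiB

Audio total: 200 + 264 = 464 kbps = 0.464 Mbps.
conference talk: 4.744 Mbps × 3120 s × 1.06 = 15689.4 Mb
documentary: 18.164 Mbps × 4320 s × 1.06 = 83176.6 Mb
Twitch VOD: 6.504 Mbps × 3240 s × 1.06 = 22337.3 Mb
feature film: 11.484 Mbps × 5520 s × 1.06 = 67195.2 Mb
Total: 188398.5 Mb = 23549.8 MB.
= 21.93 GiB.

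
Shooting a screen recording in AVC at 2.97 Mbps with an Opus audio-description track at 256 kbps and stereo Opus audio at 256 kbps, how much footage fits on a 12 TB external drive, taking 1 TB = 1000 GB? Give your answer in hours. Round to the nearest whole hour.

7658 hours

Audio total: 256 + 256 = 512 kbps = 0.512 Mbps.
Total bitrate: 2.97 + 0.512 = 3.482 Mbps.
Capacity: 12 TB = 96,000,000 Mb.
Recording time: 96,000,000 / 3.482 = 27,570,362 s ≈ 7,658 hours.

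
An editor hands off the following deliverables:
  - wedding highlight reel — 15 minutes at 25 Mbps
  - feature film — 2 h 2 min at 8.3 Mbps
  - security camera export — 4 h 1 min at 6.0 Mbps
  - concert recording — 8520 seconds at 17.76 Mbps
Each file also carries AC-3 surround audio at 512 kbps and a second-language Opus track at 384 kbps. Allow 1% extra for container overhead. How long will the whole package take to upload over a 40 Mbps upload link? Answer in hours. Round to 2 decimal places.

2.45 hours

Audio total: 512 + 384 = 896 kbps = 0.896 Mbps.
wedding highlight reel: 25.896 Mbps × 900 s × 1.01 = 23539.5 Mb
feature film: 9.196 Mbps × 7320 s × 1.01 = 67987.9 Mb
security camera export: 6.896 Mbps × 14460 s × 1.01 = 100713.3 Mb
concert recording: 18.656 Mbps × 8520 s × 1.01 = 160538.6 Mb
Total: 352779.3 Mb = 44097.4 MB.
At 40 Mbps: 352779.3 / 40 = 8819 s ≈ 2.45 hours.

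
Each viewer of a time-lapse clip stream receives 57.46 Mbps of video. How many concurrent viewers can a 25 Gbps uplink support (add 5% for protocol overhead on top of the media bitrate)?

414

On the wire with 5% overhead: 60.333 Mbps.
25 Gbps = 25,000 Mbps; 25,000 / 60.333 = 414.37 → 414 viewers.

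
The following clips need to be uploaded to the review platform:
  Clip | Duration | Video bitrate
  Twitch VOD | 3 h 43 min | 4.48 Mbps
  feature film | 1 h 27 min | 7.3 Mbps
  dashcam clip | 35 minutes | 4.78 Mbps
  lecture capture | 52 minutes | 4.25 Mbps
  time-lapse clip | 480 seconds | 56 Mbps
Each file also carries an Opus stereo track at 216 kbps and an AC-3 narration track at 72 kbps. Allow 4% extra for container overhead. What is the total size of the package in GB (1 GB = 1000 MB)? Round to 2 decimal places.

20.18 GB

Audio total: 216 + 72 = 288 kbps = 0.288 Mbps.
Twitch VOD: 4.768 Mbps × 13380 s × 1.04 = 66347.7 Mb
feature film: 7.588 Mbps × 5220 s × 1.04 = 41193.7 Mb
dashcam clip: 5.068 Mbps × 2100 s × 1.04 = 11068.5 Mb
lecture capture: 4.538 Mbps × 3120 s × 1.04 = 14724.9 Mb
time-lapse clip: 56.288 Mbps × 480 s × 1.04 = 28099.0 Mb
Total: 161433.8 Mb = 20179.2 MB.
= 20.18 GB.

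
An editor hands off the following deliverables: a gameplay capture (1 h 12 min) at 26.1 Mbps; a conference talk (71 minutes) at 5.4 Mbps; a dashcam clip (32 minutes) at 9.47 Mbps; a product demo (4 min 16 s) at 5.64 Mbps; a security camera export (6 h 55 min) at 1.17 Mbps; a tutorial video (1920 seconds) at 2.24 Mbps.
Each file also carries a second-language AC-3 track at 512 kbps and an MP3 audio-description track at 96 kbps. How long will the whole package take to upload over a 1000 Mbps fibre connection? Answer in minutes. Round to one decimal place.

Audio total: 512 + 96 = 608 kbps = 0.608 Mbps.
gameplay capture: 26.708 Mbps × 4320 s = 115378.6 Mb
conference talk: 6.008 Mbps × 4260 s = 25594.1 Mb
dashcam clip: 10.078 Mbps × 1920 s = 19349.8 Mb
product demo: 6.248 Mbps × 256 s = 1599.5 Mb
security camera export: 1.778 Mbps × 24900 s = 44272.2 Mb
tutorial video: 2.848 Mbps × 1920 s = 5468.2 Mb
Total: 211662.2 Mb = 26457.8 MB.
At 1000 Mbps: 211662.2 / 1000 = 212 s ≈ 3.53 minutes.

3.5 minutes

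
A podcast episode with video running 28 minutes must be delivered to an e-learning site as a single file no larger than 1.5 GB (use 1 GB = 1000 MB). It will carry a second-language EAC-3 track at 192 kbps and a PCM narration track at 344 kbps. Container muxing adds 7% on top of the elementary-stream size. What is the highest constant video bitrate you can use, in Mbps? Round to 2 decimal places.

Budget: 1.5 GB = 12000.0 Mb.
Stream payload after overhead: 12000.0 / 1.07 = 11215.0 Mb.
28 min = 1680 s
Total bitrate budget: 11215.0 Mb / 1680 s = 6.676 Mbps.
Audio total: 192 + 344 = 536 kbps = 0.536 Mbps.
Video: 6.676 − 0.536 = 6.140 Mbps.

6.14 Mbps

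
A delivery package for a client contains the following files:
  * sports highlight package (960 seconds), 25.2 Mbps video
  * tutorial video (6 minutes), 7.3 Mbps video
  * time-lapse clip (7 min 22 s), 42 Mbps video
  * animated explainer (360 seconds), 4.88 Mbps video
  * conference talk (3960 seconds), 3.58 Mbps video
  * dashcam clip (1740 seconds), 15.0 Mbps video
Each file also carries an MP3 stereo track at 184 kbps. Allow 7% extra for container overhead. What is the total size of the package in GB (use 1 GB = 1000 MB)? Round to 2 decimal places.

Audio: 184 kbps = 0.184 Mbps.
sports highlight package: 25.384 Mbps × 960 s × 1.07 = 26074.4 Mb
tutorial video: 7.484 Mbps × 360 s × 1.07 = 2882.8 Mb
time-lapse clip: 42.184 Mbps × 442 s × 1.07 = 19950.5 Mb
animated explainer: 5.064 Mbps × 360 s × 1.07 = 1950.7 Mb
conference talk: 3.764 Mbps × 3960 s × 1.07 = 15948.8 Mb
dashcam clip: 15.184 Mbps × 1740 s × 1.07 = 28269.6 Mb
Total: 95076.8 Mb = 11884.6 MB.
= 11.88 GB.

11.88 GB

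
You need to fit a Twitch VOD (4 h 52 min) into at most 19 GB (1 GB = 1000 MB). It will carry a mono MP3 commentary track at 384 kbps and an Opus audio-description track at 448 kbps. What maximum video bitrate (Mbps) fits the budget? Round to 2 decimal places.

7.84 Mbps

Budget: 19 GB = 152000.0 Mb.
4 h 52 min = 292 min = 17520 s
Total bitrate budget: 152000.0 Mb / 17520 s = 8.676 Mbps.
Audio total: 384 + 448 = 832 kbps = 0.832 Mbps.
Video: 8.676 − 0.832 = 7.844 Mbps.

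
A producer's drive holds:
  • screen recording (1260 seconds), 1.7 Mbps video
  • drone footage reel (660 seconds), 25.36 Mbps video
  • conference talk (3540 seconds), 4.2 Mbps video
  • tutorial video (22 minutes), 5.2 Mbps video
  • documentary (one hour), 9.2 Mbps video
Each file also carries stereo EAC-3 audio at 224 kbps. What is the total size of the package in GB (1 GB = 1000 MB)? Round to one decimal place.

9.5 GB

Audio: 224 kbps = 0.224 Mbps.
screen recording: 1.924 Mbps × 1260 s = 2424.2 Mb
drone footage reel: 25.584 Mbps × 660 s = 16885.4 Mb
conference talk: 4.424 Mbps × 3540 s = 15661.0 Mb
tutorial video: 5.424 Mbps × 1320 s = 7159.7 Mb
documentary: 9.424 Mbps × 3600 s = 33926.4 Mb
Total: 76056.7 Mb = 9507.1 MB.
= 9.507 GB.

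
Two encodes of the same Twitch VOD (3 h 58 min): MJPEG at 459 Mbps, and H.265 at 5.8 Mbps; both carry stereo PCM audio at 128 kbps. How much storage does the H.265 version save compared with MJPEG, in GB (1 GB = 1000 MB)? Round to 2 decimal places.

3 h 58 min = 238 min = 14280 s
Audio: 128 kbps = 0.128 Mbps.
MJPEG: 459.128 Mbps × 14280 s = 6556347.8 Mb = 819.543 GB.
H.265: 5.928 Mbps × 14280 s = 84651.8 Mb = 10.581 GB.
Saving: 819.543 − 10.581 = 808.962 GB.

808.96 GB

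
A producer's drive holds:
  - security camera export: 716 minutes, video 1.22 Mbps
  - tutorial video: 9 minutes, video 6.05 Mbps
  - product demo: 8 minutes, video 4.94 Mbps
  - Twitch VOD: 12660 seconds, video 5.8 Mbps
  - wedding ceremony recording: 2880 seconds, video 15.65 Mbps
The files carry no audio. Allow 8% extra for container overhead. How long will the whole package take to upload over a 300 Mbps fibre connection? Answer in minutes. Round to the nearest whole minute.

security camera export: 1.220 Mbps × 42960 s × 1.08 = 56604.1 Mb
tutorial video: 6.050 Mbps × 540 s × 1.08 = 3528.4 Mb
product demo: 4.940 Mbps × 480 s × 1.08 = 2560.9 Mb
Twitch VOD: 5.800 Mbps × 12660 s × 1.08 = 79302.2 Mb
wedding ceremony recording: 15.650 Mbps × 2880 s × 1.08 = 48677.8 Mb
Total: 190673.4 Mb = 23834.2 MB.
At 300 Mbps: 190673.4 / 300 = 636 s ≈ 10.6 minutes.

11 minutes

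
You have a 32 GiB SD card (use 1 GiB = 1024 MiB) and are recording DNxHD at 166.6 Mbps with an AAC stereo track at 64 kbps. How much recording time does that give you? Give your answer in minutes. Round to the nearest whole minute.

Audio: 64 kbps = 0.064 Mbps.
Total bitrate: 166.6 + 0.064 = 166.664 Mbps.
Capacity: 32 GiB = 274,878 Mb.
Recording time: 274,878 / 166.664 = 1,649 s ≈ 27.5 minutes.

27 minutes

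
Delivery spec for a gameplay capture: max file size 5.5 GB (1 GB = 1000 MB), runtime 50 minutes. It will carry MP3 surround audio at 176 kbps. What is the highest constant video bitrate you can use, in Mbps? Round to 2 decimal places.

Budget: 5.5 GB = 44000.0 Mb.
50 min = 3000 s
Total bitrate budget: 44000.0 Mb / 3000 s = 14.667 Mbps.
Audio: 176 kbps = 0.176 Mbps.
Video: 14.667 − 0.176 = 14.491 Mbps.

14.49 Mbps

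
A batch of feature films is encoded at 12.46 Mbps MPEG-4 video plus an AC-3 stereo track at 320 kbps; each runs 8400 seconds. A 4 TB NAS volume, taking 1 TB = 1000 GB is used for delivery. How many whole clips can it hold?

298

Audio: 320 kbps = 0.320 Mbps.
Total bitrate: 12.780 Mbps.
Per item: 12.780 Mbps × 8400 s = 107,352 Mb = 13,419 MB.
Capacity: 4 TB = 32,000,000 Mb; 298.08 items → 298 complete.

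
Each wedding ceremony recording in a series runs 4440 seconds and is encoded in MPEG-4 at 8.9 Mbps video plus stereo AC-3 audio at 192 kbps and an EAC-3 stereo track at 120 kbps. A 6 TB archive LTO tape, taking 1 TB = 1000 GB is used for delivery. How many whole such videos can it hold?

Audio total: 192 + 120 = 312 kbps = 0.312 Mbps.
Total bitrate: 9.212 Mbps.
Per item: 9.212 Mbps × 4440 s = 40,901 Mb = 5,113 MB.
Capacity: 6 TB = 48,000,000 Mb; 1173.56 items → 1173 complete.

1173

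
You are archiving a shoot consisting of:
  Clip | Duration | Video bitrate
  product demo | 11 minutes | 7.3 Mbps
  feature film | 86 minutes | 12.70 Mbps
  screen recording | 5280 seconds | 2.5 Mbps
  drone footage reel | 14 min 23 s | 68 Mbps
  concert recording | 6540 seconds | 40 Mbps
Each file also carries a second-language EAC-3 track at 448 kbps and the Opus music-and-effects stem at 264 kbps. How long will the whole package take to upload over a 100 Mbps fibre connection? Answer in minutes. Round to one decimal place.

Audio total: 448 + 264 = 712 kbps = 0.712 Mbps.
product demo: 8.012 Mbps × 660 s = 5287.9 Mb
feature film: 13.412 Mbps × 5160 s = 69205.9 Mb
screen recording: 3.212 Mbps × 5280 s = 16959.4 Mb
drone footage reel: 68.712 Mbps × 863 s = 59298.5 Mb
concert recording: 40.712 Mbps × 6540 s = 266256.5 Mb
Total: 417008.1 Mb = 52126.0 MB.
At 100 Mbps: 417008.1 / 100 = 4170 s ≈ 69.5 minutes.

69.5 minutes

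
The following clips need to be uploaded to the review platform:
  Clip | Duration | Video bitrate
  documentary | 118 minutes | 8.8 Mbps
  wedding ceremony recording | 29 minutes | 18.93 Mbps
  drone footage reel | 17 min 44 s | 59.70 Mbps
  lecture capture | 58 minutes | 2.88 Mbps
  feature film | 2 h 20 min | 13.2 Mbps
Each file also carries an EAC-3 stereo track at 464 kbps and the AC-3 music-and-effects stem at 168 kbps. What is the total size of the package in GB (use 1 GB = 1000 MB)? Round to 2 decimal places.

Audio total: 464 + 168 = 632 kbps = 0.632 Mbps.
documentary: 9.432 Mbps × 7080 s = 66778.6 Mb
wedding ceremony recording: 19.562 Mbps × 1740 s = 34037.9 Mb
drone footage reel: 60.332 Mbps × 1064 s = 64193.2 Mb
lecture capture: 3.512 Mbps × 3480 s = 12221.8 Mb
feature film: 13.832 Mbps × 8400 s = 116188.8 Mb
Total: 293420.2 Mb = 36677.5 MB.
= 36.68 GB.

36.68 GB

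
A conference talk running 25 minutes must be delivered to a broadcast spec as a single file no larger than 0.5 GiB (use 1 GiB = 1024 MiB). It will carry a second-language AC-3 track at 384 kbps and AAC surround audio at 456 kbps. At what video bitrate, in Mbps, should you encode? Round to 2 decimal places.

Budget: 0.5 GiB = 4295.0 Mb.
25 min = 1500 s
Total bitrate budget: 4295.0 Mb / 1500 s = 2.863 Mbps.
Audio total: 384 + 456 = 840 kbps = 0.840 Mbps.
Video: 2.863 − 0.840 = 2.023 Mbps.

2.02 Mbps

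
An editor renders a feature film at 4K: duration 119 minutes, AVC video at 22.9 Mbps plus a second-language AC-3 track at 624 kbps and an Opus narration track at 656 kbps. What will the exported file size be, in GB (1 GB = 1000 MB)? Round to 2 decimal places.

21.58 GB

119 min = 7140 s
Audio total: 624 + 656 = 1280 kbps = 1.280 Mbps.
Total bitrate: 22.9 + 1.280 = 24.180 Mbps.
Stream data: 24.180 Mbps × 7140 s = 172645.2 Mb.
172,645 Mb ÷ 8 = 21,581 MB → 21.58 GB.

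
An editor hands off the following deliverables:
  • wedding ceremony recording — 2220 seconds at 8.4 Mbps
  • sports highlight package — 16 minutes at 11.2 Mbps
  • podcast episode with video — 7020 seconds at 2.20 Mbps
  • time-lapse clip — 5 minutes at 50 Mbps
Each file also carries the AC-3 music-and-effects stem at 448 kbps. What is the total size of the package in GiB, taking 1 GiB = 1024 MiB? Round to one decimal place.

Audio: 448 kbps = 0.448 Mbps.
wedding ceremony recording: 8.848 Mbps × 2220 s = 19642.6 Mb
sports highlight package: 11.648 Mbps × 960 s = 11182.1 Mb
podcast episode with video: 2.648 Mbps × 7020 s = 18589.0 Mb
time-lapse clip: 50.448 Mbps × 300 s = 15134.4 Mb
Total: 64548.0 Mb = 8068.5 MB.
= 7.514 GiB.

7.5 GiB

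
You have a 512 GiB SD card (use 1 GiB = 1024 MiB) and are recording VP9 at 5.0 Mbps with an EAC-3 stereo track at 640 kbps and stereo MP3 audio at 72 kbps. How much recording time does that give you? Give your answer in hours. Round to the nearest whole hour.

Audio total: 640 + 72 = 712 kbps = 0.712 Mbps.
Total bitrate: 5.0 + 0.712 = 5.712 Mbps.
Capacity: 512 GiB = 4,398,047 Mb.
Recording time: 4,398,047 / 5.712 = 769,966 s ≈ 214 hours.

214 hours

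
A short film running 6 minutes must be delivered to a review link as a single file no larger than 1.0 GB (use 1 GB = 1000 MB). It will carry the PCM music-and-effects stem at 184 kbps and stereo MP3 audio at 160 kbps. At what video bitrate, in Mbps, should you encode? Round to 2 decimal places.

21.88 Mbps

Budget: 1.0 GB = 8000.0 Mb.
6 min = 360 s
Total bitrate budget: 8000.0 Mb / 360 s = 22.222 Mbps.
Audio total: 184 + 160 = 344 kbps = 0.344 Mbps.
Video: 22.222 − 0.344 = 21.878 Mbps.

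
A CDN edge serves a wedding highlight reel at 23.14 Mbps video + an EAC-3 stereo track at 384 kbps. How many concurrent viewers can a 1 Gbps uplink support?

42

Audio: 384 kbps = 0.384 Mbps.
Per-viewer media rate: 23.524 Mbps.
1 Gbps = 1,000 Mbps; 1,000 / 23.524 = 42.51 → 42 viewers.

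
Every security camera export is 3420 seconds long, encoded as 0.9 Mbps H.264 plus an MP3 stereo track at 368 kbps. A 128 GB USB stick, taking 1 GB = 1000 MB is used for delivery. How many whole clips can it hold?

236

Audio: 368 kbps = 0.368 Mbps.
Total bitrate: 1.268 Mbps.
Per item: 1.268 Mbps × 3420 s = 4,337 Mb = 542.1 MB.
Capacity: 128 GB = 1,024,000 Mb; 236.13 items → 236 complete.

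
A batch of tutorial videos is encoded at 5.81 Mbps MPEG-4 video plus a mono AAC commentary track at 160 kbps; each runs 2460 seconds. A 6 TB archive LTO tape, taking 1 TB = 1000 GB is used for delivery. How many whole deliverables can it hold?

Audio: 160 kbps = 0.160 Mbps.
Total bitrate: 5.970 Mbps.
Per item: 5.970 Mbps × 2460 s = 14,686 Mb = 1,836 MB.
Capacity: 6 TB = 48,000,000 Mb; 3268.37 items → 3268 complete.

3268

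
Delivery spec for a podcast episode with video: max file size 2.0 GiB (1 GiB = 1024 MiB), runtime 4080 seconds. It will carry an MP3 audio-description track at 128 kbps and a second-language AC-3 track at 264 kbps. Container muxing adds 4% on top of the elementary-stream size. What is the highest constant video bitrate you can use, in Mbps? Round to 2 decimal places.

Budget: 2.0 GiB = 17179.9 Mb.
Stream payload after overhead: 17179.9 / 1.04 = 16519.1 Mb.
Total bitrate budget: 16519.1 Mb / 4080 s = 4.049 Mbps.
Audio total: 128 + 264 = 392 kbps = 0.392 Mbps.
Video: 4.049 − 0.392 = 3.657 Mbps.

3.66 Mbps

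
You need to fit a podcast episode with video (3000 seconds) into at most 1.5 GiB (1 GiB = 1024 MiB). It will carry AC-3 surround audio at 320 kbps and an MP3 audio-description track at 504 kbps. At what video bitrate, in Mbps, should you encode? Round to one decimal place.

Budget: 1.5 GiB = 12884.9 Mb.
Total bitrate budget: 12884.9 Mb / 3000 s = 4.295 Mbps.
Audio total: 320 + 504 = 824 kbps = 0.824 Mbps.
Video: 4.295 − 0.824 = 3.471 Mbps.

3.5 Mbps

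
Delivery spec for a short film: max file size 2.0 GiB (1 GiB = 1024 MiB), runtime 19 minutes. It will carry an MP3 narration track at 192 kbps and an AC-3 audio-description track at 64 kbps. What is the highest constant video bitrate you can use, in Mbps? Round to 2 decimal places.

14.81 Mbps

Budget: 2.0 GiB = 17179.9 Mb.
19 min = 1140 s
Total bitrate budget: 17179.9 Mb / 1140 s = 15.070 Mbps.
Audio total: 192 + 64 = 256 kbps = 0.256 Mbps.
Video: 15.070 − 0.256 = 14.814 Mbps.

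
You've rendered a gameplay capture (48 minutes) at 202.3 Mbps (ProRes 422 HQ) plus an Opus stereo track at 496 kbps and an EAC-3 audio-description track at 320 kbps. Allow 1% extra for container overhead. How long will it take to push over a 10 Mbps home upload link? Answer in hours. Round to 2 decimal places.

48 min = 2880 s
Audio total: 496 + 320 = 816 kbps = 0.816 Mbps.
Total bitrate: 203.116 Mbps.
File: 203.116 Mbps × 2880 s = 584974.1 Mb.
With 1% container overhead: ×1.01. → 590823.8 Mb.
At 10 Mbps: 590823.8 / 10 = 59082.4 s ≈ 16.4 hours.

16.41 hours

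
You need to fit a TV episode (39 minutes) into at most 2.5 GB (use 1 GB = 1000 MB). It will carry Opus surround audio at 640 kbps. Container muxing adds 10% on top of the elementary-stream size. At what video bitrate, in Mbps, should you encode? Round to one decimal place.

7.1 Mbps

Budget: 2.5 GB = 20000.0 Mb.
Stream payload after overhead: 20000.0 / 1.10 = 18181.8 Mb.
39 min = 2340 s
Total bitrate budget: 18181.8 Mb / 2340 s = 7.770 Mbps.
Audio: 640 kbps = 0.640 Mbps.
Video: 7.770 − 0.640 = 7.130 Mbps.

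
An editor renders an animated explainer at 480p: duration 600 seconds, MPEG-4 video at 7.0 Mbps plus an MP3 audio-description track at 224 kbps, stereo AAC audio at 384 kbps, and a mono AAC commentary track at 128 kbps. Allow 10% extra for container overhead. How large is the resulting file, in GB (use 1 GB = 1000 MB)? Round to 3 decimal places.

0.638 GB

Audio total: 224 + 384 + 128 = 736 kbps = 0.736 Mbps.
Total bitrate: 7.0 + 0.736 = 7.736 Mbps.
Stream data: 7.736 Mbps × 600 s = 4641.6 Mb.
With 10% container overhead: ×1.10.
5,106 Mb ÷ 8 = 638.2 MB → 0.6382 GB.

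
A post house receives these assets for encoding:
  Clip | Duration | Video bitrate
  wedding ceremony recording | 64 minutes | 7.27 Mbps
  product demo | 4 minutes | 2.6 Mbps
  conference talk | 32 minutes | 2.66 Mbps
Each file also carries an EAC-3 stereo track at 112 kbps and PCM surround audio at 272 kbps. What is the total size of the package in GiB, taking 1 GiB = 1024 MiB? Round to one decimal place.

Audio total: 112 + 272 = 384 kbps = 0.384 Mbps.
wedding ceremony recording: 7.654 Mbps × 3840 s = 29391.4 Mb
product demo: 2.984 Mbps × 240 s = 716.2 Mb
conference talk: 3.044 Mbps × 1920 s = 5844.5 Mb
Total: 35952.0 Mb = 4494.0 MB.
= 4.185 GiB.

4.2 GiB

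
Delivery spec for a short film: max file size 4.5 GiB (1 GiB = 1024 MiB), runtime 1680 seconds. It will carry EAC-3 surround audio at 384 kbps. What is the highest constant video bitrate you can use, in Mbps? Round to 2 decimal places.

Budget: 4.5 GiB = 38654.7 Mb.
Total bitrate budget: 38654.7 Mb / 1680 s = 23.009 Mbps.
Audio: 384 kbps = 0.384 Mbps.
Video: 23.009 − 0.384 = 22.625 Mbps.

22.62 Mbps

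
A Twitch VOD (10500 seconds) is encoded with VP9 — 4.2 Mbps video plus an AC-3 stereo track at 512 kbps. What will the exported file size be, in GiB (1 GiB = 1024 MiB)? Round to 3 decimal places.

Audio: 512 kbps = 0.512 Mbps.
Total bitrate: 4.2 + 0.512 = 4.712 Mbps.
Stream data: 4.712 Mbps × 10500 s = 49476.0 Mb.
49,476 Mb = 6,184,500,000 bytes ÷ 1,073,741,824 = 5.760 GiB.

5.760 GiB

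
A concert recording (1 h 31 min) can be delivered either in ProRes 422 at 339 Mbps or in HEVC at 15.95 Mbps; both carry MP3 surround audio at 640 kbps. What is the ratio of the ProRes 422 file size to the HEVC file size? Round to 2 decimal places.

20.47

1 h 31 min = 91 min = 5460 s
Audio: 640 kbps = 0.640 Mbps.
ProRes 422: 339.640 Mbps × 5460 s = 1854434.4 Mb = 231.804 GB.
HEVC: 16.590 Mbps × 5460 s = 90581.4 Mb = 11.323 GB.
Ratio: 231.804 / 11.323 = 20.473.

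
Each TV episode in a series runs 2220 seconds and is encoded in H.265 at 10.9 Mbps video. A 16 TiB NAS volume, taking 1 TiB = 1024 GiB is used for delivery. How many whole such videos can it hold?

Per item: 10.900 Mbps × 2220 s = 24,198 Mb = 3,025 MB.
Capacity: 16 TiB = 140,737,488 Mb; 5816.08 items → 5816 complete.

5816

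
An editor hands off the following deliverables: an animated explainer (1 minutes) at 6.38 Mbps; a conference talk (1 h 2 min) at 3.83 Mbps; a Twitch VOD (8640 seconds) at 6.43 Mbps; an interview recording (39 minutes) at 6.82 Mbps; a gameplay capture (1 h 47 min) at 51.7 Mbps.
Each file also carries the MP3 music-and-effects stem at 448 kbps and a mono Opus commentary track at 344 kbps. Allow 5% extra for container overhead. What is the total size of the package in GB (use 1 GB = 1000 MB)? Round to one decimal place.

Audio total: 448 + 344 = 792 kbps = 0.792 Mbps.
animated explainer: 7.172 Mbps × 60 s × 1.05 = 451.8 Mb
conference talk: 4.622 Mbps × 3720 s × 1.05 = 18053.5 Mb
Twitch VOD: 7.222 Mbps × 8640 s × 1.05 = 65518.0 Mb
interview recording: 7.612 Mbps × 2340 s × 1.05 = 18702.7 Mb
gameplay capture: 52.492 Mbps × 6420 s × 1.05 = 353848.6 Mb
Total: 456574.6 Mb = 57071.8 MB.
= 57.07 GB.

57.1 GB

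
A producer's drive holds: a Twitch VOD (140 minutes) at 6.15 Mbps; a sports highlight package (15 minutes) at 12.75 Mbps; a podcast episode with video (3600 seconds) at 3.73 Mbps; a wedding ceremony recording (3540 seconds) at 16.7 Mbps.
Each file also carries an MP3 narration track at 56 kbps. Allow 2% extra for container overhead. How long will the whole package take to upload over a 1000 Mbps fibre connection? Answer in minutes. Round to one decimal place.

2.3 minutes

Audio: 56 kbps = 0.056 Mbps.
Twitch VOD: 6.206 Mbps × 8400 s × 1.02 = 53173.0 Mb
sports highlight package: 12.806 Mbps × 900 s × 1.02 = 11755.9 Mb
podcast episode with video: 3.786 Mbps × 3600 s × 1.02 = 13902.2 Mb
wedding ceremony recording: 16.756 Mbps × 3540 s × 1.02 = 60502.6 Mb
Total: 139333.7 Mb = 17416.7 MB.
At 1000 Mbps: 139333.7 / 1000 = 139 s ≈ 2.32 minutes.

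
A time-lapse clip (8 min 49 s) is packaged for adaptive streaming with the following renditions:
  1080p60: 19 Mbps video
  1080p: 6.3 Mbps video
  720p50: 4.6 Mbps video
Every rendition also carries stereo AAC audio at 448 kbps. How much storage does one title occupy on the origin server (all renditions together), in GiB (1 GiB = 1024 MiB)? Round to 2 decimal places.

1.92 GiB

8 min 49 s = 529 s
Audio: 448 kbps = 0.448 Mbps.
Sum of rendition bitrates: (19+0.448) + (6.3+0.448) + (4.6+0.448) = 31.244 Mbps.
× 529 s = 16,528 Mb = 2,066 MB = 1.924 GiB.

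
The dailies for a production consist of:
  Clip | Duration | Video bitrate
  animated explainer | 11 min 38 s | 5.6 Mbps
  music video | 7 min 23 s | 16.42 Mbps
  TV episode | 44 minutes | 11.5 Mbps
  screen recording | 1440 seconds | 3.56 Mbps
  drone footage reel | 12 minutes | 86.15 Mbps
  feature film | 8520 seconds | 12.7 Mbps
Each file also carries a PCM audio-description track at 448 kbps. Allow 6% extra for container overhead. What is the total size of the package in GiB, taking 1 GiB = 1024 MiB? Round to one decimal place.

27.6 GiB

Audio: 448 kbps = 0.448 Mbps.
animated explainer: 6.048 Mbps × 698 s × 1.06 = 4474.8 Mb
music video: 16.868 Mbps × 443 s × 1.06 = 7920.9 Mb
TV episode: 11.948 Mbps × 2640 s × 1.06 = 33435.3 Mb
screen recording: 4.008 Mbps × 1440 s × 1.06 = 6117.8 Mb
drone footage reel: 86.598 Mbps × 720 s × 1.06 = 66091.6 Mb
feature film: 13.148 Mbps × 8520 s × 1.06 = 118742.2 Mb
Total: 236782.6 Mb = 29597.8 MB.
= 27.57 GiB.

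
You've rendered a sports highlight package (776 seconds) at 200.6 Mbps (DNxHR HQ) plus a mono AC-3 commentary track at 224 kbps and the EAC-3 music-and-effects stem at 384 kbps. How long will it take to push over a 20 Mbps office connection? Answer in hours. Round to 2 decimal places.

Audio total: 224 + 384 = 608 kbps = 0.608 Mbps.
Total bitrate: 201.208 Mbps.
File: 201.208 Mbps × 776 s = 156137.4 Mb.
At 20 Mbps: 156137.4 / 20 = 7806.9 s ≈ 2.17 hours.

2.17 hours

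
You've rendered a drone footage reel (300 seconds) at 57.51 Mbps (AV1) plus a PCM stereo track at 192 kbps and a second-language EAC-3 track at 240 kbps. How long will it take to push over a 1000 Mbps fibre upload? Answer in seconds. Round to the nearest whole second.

17 seconds

Audio total: 192 + 240 = 432 kbps = 0.432 Mbps.
Total bitrate: 57.942 Mbps.
File: 57.942 Mbps × 300 s = 17382.6 Mb.
At 1000 Mbps: 17382.6 / 1000 = 17.4 s ≈ 17.4 seconds.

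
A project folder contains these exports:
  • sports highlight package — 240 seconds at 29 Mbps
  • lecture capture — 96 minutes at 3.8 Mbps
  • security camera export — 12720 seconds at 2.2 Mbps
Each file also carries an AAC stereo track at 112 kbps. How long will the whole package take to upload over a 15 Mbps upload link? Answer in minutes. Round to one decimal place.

65.5 minutes

Audio: 112 kbps = 0.112 Mbps.
sports highlight package: 29.112 Mbps × 240 s = 6986.9 Mb
lecture capture: 3.912 Mbps × 5760 s = 22533.1 Mb
security camera export: 2.312 Mbps × 12720 s = 29408.6 Mb
Total: 58928.6 Mb = 7366.1 MB.
At 15 Mbps: 58928.6 / 15 = 3929 s ≈ 65.5 minutes.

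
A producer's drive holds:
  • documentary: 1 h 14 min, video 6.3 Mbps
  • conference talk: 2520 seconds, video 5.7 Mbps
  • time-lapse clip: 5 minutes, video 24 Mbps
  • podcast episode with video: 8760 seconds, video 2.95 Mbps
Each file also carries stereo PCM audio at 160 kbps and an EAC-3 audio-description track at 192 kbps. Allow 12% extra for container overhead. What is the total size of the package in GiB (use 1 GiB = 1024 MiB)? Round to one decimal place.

Audio total: 160 + 192 = 352 kbps = 0.352 Mbps.
documentary: 6.652 Mbps × 4440 s × 1.12 = 33079.1 Mb
conference talk: 6.052 Mbps × 2520 s × 1.12 = 17081.2 Mb
time-lapse clip: 24.352 Mbps × 300 s × 1.12 = 8182.3 Mb
podcast episode with video: 3.302 Mbps × 8760 s × 1.12 = 32396.6 Mb
Total: 90739.1 Mb = 11342.4 MB.
= 10.56 GiB.

10.6 GiB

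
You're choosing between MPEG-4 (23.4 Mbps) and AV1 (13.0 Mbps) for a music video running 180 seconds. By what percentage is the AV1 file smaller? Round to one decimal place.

44.4%

MPEG-4: 23.400 Mbps × 180 s = 4212.0 Mb = 0.526 GB.
AV1: 13.000 Mbps × 180 s = 2340.0 Mb = 0.292 GB.
Reduction: (1 − 0.292/0.526) × 100 = 44.44%.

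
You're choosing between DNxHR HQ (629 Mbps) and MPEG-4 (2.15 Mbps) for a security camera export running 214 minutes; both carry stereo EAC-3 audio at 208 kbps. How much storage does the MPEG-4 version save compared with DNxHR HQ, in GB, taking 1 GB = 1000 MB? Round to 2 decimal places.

1006.09 GB

214 min = 12840 s
Audio: 208 kbps = 0.208 Mbps.
DNxHR HQ: 629.208 Mbps × 12840 s = 8079030.7 Mb = 1009.879 GB.
MPEG-4: 2.358 Mbps × 12840 s = 30276.7 Mb = 3.785 GB.
Saving: 1009.879 − 3.785 = 1006.094 GB.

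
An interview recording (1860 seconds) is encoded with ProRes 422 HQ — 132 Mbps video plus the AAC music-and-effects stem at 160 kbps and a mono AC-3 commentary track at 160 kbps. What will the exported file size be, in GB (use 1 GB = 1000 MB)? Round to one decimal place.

30.8 GB

Audio total: 160 + 160 = 320 kbps = 0.320 Mbps.
Total bitrate: 132 + 0.320 = 132.320 Mbps.
Stream data: 132.320 Mbps × 1860 s = 246115.2 Mb.
246,115 Mb ÷ 8 = 30,764 MB → 30.76 GB.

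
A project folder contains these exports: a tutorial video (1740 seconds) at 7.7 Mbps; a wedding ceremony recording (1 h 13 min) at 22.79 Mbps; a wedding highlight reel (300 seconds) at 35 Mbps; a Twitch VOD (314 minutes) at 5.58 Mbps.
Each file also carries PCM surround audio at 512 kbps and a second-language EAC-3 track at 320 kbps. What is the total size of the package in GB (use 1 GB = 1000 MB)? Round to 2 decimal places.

31.23 GB

Audio total: 512 + 320 = 832 kbps = 0.832 Mbps.
tutorial video: 8.532 Mbps × 1740 s = 14845.7 Mb
wedding ceremony recording: 23.622 Mbps × 4380 s = 103464.4 Mb
wedding highlight reel: 35.832 Mbps × 300 s = 10749.6 Mb
Twitch VOD: 6.412 Mbps × 18840 s = 120802.1 Mb
Total: 249861.7 Mb = 31232.7 MB.
= 31.23 GB.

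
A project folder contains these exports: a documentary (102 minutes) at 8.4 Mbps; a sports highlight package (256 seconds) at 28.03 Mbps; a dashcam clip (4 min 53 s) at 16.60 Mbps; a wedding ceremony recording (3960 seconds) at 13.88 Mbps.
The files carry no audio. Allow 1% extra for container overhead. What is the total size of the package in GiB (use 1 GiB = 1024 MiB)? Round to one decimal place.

13.9 GiB

documentary: 8.400 Mbps × 6120 s × 1.01 = 51922.1 Mb
sports highlight package: 28.030 Mbps × 256 s × 1.01 = 7247.4 Mb
dashcam clip: 16.600 Mbps × 293 s × 1.01 = 4912.4 Mb
wedding ceremony recording: 13.880 Mbps × 3960 s × 1.01 = 55514.4 Mb
Total: 119596.4 Mb = 14949.6 MB.
= 13.92 GiB.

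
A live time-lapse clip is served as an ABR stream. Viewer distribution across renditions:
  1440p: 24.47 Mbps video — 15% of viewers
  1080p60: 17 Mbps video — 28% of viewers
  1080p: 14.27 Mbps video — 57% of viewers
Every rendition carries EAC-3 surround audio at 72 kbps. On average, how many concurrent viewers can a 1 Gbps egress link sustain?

Audio: 72 kbps = 0.072 Mbps.
Average per-viewer bitrate: 0.15×24.542 + 0.28×17.072 + 0.57×14.342 = 16.636 Mbps.
1 Gbps = 1,000 Mbps; 1,000 / 16.636 = 60.11 → 60.

60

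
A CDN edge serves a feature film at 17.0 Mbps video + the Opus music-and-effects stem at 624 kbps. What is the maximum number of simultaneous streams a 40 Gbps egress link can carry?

Audio: 624 kbps = 0.624 Mbps.
Per-viewer media rate: 17.624 Mbps.
40 Gbps = 40,000 Mbps; 40,000 / 17.624 = 2269.63 → 2269 viewers.

2269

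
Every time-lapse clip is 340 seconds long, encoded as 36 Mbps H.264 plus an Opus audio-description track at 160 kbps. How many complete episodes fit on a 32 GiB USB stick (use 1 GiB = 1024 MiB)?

Audio: 160 kbps = 0.160 Mbps.
Total bitrate: 36.160 Mbps.
Per item: 36.160 Mbps × 340 s = 12,294 Mb = 1,537 MB.
Capacity: 32 GiB = 274,878 Mb; 22.36 items → 22 complete.

22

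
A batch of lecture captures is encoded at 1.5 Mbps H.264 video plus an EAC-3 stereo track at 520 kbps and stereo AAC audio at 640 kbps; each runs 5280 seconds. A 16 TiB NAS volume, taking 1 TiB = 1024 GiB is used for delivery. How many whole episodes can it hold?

10020

Audio total: 520 + 640 = 1160 kbps = 1.160 Mbps.
Total bitrate: 2.660 Mbps.
Per item: 2.660 Mbps × 5280 s = 14,045 Mb = 1,756 MB.
Capacity: 16 TiB = 140,737,488 Mb; 10020.61 items → 10020 complete.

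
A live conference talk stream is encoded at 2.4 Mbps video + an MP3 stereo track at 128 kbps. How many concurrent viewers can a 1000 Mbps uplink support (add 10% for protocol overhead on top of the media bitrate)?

Audio: 128 kbps = 0.128 Mbps.
Per-viewer media rate: 2.528 Mbps.
On the wire with 10% overhead: 2.781 Mbps.
1000 Mbps = 1,000 Mbps; 1,000 / 2.781 = 359.61 → 359 viewers.

359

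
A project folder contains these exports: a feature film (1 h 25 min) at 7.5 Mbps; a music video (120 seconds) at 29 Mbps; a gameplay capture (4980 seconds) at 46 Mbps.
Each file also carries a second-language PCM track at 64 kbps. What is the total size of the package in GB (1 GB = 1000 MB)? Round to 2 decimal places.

33.93 GB

Audio: 64 kbps = 0.064 Mbps.
feature film: 7.564 Mbps × 5100 s = 38576.4 Mb
music video: 29.064 Mbps × 120 s = 3487.7 Mb
gameplay capture: 46.064 Mbps × 4980 s = 229398.7 Mb
Total: 271462.8 Mb = 33932.8 MB.
= 33.93 GB.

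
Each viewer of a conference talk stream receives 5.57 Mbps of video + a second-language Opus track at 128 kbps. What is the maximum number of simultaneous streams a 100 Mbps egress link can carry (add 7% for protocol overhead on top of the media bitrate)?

Audio: 128 kbps = 0.128 Mbps.
Per-viewer media rate: 5.698 Mbps.
On the wire with 7% overhead: 6.097 Mbps.
100 Mbps = 100.0 Mbps; 100.0 / 6.097 = 16.40 → 16 viewers.

16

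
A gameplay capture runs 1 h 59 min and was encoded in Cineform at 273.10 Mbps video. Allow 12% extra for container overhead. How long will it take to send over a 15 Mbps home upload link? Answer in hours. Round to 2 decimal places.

1 h 59 min = 119 min = 7140 s
File: 273.100 Mbps × 7140 s = 1949934.0 Mb.
With 12% container overhead: ×1.12. → 2183926.1 Mb.
At 15 Mbps: 2183926.1 / 15 = 145595.1 s ≈ 40.4 hours.

40.44 hours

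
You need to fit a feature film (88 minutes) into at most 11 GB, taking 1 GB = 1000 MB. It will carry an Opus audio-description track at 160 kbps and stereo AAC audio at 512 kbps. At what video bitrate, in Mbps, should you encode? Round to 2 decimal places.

15.99 Mbps

Budget: 11 GB = 88000.0 Mb.
88 min = 5280 s
Total bitrate budget: 88000.0 Mb / 5280 s = 16.667 Mbps.
Audio total: 160 + 512 = 672 kbps = 0.672 Mbps.
Video: 16.667 − 0.672 = 15.995 Mbps.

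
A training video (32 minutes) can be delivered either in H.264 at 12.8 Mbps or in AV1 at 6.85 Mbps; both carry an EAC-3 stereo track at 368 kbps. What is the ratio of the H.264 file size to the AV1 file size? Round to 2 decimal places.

1.82

32 min = 1920 s
Audio: 368 kbps = 0.368 Mbps.
H.264: 13.168 Mbps × 1920 s = 25282.6 Mb = 2.943 GiB.
AV1: 7.218 Mbps × 1920 s = 13858.6 Mb = 1.613 GiB.
Ratio: 2.943 / 1.613 = 1.824.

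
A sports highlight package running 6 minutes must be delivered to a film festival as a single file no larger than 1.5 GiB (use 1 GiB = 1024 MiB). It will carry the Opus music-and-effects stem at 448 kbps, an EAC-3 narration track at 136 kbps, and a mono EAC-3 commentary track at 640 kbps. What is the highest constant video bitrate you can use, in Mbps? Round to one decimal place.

Budget: 1.5 GiB = 12884.9 Mb.
6 min = 360 s
Total bitrate budget: 12884.9 Mb / 360 s = 35.791 Mbps.
Audio total: 448 + 136 + 640 = 1224 kbps = 1.224 Mbps.
Video: 35.791 − 1.224 = 34.567 Mbps.

34.6 Mbps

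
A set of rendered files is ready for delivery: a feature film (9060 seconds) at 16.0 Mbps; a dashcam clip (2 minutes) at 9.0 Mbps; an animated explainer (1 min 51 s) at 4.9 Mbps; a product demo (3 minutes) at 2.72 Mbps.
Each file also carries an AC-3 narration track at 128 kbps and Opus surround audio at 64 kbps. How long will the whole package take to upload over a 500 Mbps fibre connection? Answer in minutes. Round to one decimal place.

5.0 minutes

Audio total: 128 + 64 = 192 kbps = 0.192 Mbps.
feature film: 16.192 Mbps × 9060 s = 146699.5 Mb
dashcam clip: 9.192 Mbps × 120 s = 1103.0 Mb
animated explainer: 5.092 Mbps × 111 s = 565.2 Mb
product demo: 2.912 Mbps × 180 s = 524.2 Mb
Total: 148891.9 Mb = 18611.5 MB.
At 500 Mbps: 148891.9 / 500 = 298 s ≈ 4.96 minutes.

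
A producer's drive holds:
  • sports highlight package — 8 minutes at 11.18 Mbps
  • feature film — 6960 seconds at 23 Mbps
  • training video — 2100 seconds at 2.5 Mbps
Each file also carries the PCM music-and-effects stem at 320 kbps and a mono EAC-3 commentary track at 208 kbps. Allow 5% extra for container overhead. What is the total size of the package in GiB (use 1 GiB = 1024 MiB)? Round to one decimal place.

Audio total: 320 + 208 = 528 kbps = 0.528 Mbps.
sports highlight package: 11.708 Mbps × 480 s × 1.05 = 5900.8 Mb
feature film: 23.528 Mbps × 6960 s × 1.05 = 171942.6 Mb
training video: 3.028 Mbps × 2100 s × 1.05 = 6676.7 Mb
Total: 184520.2 Mb = 23065.0 MB.
= 21.48 GiB.

21.5 GiB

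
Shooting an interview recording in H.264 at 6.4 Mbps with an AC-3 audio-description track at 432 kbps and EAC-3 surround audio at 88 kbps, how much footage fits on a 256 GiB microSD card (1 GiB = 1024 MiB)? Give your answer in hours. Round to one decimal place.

Audio total: 432 + 88 = 520 kbps = 0.520 Mbps.
Total bitrate: 6.4 + 0.520 = 6.920 Mbps.
Capacity: 256 GiB = 2,199,023 Mb.
Recording time: 2,199,023 / 6.920 = 317,778 s ≈ 88.3 hours.

88.3 hours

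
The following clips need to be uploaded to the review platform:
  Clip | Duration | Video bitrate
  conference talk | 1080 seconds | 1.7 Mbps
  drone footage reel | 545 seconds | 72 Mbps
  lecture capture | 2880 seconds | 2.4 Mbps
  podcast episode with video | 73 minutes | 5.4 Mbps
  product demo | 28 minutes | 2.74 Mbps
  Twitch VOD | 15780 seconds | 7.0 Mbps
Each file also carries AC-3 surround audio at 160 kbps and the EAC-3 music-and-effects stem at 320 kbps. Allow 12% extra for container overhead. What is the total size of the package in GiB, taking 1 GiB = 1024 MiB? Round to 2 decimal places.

25.99 GiB

Audio total: 160 + 320 = 480 kbps = 0.480 Mbps.
conference talk: 2.180 Mbps × 1080 s × 1.12 = 2636.9 Mb
drone footage reel: 72.480 Mbps × 545 s × 1.12 = 44241.8 Mb
lecture capture: 2.880 Mbps × 2880 s × 1.12 = 9289.7 Mb
podcast episode with video: 5.880 Mbps × 4380 s × 1.12 = 28844.9 Mb
product demo: 3.220 Mbps × 1680 s × 1.12 = 6058.8 Mb
Twitch VOD: 7.480 Mbps × 15780 s × 1.12 = 132198.5 Mb
Total: 223270.7 Mb = 27908.8 MB.
= 25.99 GiB.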